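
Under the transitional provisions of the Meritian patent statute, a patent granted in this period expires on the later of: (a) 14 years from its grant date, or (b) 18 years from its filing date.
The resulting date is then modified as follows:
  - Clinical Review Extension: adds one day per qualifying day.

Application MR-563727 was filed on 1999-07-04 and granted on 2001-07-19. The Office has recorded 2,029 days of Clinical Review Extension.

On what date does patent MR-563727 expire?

(a) grant + 14 years → 19 July 2015.
(b) filing + 18 years → 4 July 2017.
Later of the two: 4 July 2017.
Clinical Review Extension: +2029 days → 23 January 2023.

January 23, 2023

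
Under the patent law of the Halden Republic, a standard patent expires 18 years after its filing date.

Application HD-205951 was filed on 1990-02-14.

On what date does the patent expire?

Filing date + 18 years → 14 February 2008.

2008-02-14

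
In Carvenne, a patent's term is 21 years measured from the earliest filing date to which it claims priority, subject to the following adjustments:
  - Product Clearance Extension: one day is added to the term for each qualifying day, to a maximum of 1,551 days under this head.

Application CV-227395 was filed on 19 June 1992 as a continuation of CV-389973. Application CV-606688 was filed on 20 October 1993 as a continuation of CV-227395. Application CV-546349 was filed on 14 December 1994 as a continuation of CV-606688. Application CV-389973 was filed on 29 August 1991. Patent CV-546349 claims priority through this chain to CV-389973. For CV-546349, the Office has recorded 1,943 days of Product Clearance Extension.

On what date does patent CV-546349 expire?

Earliest priority filing: 29 August 1991.
Base term: 29 August 1991 + 21 years → 29 August 2012.
Product Clearance Extension: 1943 days claimed exceeds the 1551-day cap, so +1551 days → 27 November 2016.

November 27, 2016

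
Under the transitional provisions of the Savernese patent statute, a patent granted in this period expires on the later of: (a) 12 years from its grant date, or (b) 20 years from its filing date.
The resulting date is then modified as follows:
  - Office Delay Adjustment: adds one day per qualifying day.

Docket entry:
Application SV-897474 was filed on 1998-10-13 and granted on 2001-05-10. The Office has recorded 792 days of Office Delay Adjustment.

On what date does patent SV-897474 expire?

December 13, 2020

(a) grant + 12 years → 10 May 2013.
(b) filing + 20 years → 13 October 2018.
Later of the two: 13 October 2018.
Office Delay Adjustment: +792 days → 13 December 2020.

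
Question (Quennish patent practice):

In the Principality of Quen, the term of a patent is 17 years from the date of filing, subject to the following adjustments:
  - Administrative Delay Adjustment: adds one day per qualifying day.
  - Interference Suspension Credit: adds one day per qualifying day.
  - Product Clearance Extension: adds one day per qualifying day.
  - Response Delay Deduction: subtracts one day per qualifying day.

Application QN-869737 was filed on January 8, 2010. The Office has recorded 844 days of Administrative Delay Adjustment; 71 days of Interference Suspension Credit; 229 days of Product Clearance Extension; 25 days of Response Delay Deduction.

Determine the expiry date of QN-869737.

January 31, 2030

Base term: filing date + 17 years → 8 January 2027.
Administrative Delay Adjustment: +844 days → 1 May 2029.
Interference Suspension Credit: +71 days → 11 July 2029.
Product Clearance Extension: +229 days → 25 February 2030.
Response Delay Deduction: −25 days → 31 January 2030.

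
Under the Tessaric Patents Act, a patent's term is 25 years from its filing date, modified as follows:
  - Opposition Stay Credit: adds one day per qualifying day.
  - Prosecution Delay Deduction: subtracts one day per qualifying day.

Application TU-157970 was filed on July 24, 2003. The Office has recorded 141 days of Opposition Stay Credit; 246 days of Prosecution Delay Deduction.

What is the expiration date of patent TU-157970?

2028-04-10

Base term: filing date + 25 years → 24 July 2028.
Opposition Stay Credit: +141 days → 12 December 2028.
Prosecution Delay Deduction: −246 days → 10 April 2028.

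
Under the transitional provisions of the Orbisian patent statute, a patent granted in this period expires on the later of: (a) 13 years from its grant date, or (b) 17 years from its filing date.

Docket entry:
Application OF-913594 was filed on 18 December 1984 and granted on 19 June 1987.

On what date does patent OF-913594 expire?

December 18, 2001

(a) grant + 13 years → 19 June 2000.
(b) filing + 17 years → 18 December 2001.
Later of the two: 18 December 2001.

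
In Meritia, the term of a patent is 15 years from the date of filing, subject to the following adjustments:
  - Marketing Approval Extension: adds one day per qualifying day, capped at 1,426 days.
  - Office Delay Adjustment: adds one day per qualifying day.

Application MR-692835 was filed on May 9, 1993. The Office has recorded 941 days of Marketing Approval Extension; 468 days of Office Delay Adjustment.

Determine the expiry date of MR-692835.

2012-03-18

Base term: filing date + 15 years → 9 May 2008.
Marketing Approval Extension: 941 days (within the 1426-day cap) → +941 days → 6 December 2010.
Office Delay Adjustment: +468 days → 18 March 2012.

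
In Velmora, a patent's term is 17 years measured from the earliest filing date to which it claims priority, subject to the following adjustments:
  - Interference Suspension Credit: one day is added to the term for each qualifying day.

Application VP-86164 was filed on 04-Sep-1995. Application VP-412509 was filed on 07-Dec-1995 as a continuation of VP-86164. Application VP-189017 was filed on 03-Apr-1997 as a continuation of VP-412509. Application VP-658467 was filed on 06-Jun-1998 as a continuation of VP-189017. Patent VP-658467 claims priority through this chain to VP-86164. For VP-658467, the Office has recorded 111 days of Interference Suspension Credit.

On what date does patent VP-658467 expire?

2012-12-24

Earliest priority filing: 4 September 1995.
Base term: 4 September 1995 + 17 years → 4 September 2012.
Interference Suspension Credit: +111 days → 24 December 2012.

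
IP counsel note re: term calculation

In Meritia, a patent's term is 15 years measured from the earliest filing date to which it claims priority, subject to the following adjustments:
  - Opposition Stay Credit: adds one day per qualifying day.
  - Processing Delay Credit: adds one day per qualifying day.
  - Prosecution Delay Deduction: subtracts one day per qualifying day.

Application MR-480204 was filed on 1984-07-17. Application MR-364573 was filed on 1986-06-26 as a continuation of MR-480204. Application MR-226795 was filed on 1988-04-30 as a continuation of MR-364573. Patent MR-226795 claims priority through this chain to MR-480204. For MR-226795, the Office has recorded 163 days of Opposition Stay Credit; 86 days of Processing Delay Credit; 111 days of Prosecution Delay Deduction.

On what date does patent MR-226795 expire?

December 2, 1999

Earliest priority filing: 17 July 1984.
Base term: 17 July 1984 + 15 years → 17 July 1999.
Opposition Stay Credit: +163 days → 27 December 1999.
Processing Delay Credit: +86 days → 22 March 2000.
Prosecution Delay Deduction: −111 days → 2 December 1999.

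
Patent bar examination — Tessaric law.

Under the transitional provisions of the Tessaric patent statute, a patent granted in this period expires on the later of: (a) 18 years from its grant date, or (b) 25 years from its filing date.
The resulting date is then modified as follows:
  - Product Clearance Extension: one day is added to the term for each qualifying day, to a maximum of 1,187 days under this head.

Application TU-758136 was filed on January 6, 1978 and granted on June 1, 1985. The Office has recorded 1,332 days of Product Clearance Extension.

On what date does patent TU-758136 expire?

2006-08-31

(a) grant + 18 years → 1 June 2003.
(b) filing + 25 years → 6 January 2003.
Later of the two: 1 June 2003.
Product Clearance Extension: 1332 days claimed exceeds the 1187-day cap, so +1187 days → 31 August 2006.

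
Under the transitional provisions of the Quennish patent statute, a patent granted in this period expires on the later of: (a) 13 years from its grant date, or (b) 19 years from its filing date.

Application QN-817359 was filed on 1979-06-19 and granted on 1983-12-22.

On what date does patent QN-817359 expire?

1998-06-19

(a) grant + 13 years → 22 December 1996.
(b) filing + 19 years → 19 June 1998.
Later of the two: 19 June 1998.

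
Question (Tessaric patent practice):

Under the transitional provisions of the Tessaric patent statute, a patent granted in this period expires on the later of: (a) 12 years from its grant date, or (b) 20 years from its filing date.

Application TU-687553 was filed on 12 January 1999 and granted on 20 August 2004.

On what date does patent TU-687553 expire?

2019-01-12

(a) grant + 12 years → 20 August 2016.
(b) filing + 20 years → 12 January 2019.
Later of the two: 12 January 2019.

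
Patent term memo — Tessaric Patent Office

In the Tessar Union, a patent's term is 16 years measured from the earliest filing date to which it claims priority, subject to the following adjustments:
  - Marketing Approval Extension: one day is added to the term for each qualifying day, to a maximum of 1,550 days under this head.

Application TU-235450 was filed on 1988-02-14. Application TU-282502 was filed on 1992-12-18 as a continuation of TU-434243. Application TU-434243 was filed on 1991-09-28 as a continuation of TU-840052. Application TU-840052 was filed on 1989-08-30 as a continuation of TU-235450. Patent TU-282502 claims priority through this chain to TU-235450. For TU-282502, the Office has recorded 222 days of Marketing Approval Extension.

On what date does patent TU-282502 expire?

Earliest priority filing: 14 February 1988.
Base term: 14 February 1988 + 16 years → 14 February 2004.
Marketing Approval Extension: 222 days (within the 1550-day cap) → +222 days → 23 September 2004.

September 23, 2004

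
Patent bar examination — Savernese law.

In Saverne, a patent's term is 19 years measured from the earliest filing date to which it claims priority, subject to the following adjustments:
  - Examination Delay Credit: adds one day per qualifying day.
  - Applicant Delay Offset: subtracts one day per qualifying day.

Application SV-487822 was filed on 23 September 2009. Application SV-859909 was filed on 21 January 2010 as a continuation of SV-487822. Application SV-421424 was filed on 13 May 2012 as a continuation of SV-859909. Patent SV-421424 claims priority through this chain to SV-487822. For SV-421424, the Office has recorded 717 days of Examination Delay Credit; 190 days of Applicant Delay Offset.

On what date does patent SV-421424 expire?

2030-03-04

Earliest priority filing: 23 September 2009.
Base term: 23 September 2009 + 19 years → 23 September 2028.
Examination Delay Credit: +717 days → 10 September 2030.
Applicant Delay Offset: −190 days → 4 March 2030.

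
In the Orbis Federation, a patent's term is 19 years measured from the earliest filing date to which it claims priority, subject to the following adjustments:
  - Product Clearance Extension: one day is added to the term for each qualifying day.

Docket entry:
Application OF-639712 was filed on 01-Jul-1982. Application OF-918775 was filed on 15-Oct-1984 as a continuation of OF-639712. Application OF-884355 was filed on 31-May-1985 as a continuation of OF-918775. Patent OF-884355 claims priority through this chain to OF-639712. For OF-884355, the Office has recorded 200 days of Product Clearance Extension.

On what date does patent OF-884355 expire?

Earliest priority filing: 1 July 1982.
Base term: 1 July 1982 + 19 years → 1 July 2001.
Product Clearance Extension: +200 days → 17 January 2002.

January 17, 2002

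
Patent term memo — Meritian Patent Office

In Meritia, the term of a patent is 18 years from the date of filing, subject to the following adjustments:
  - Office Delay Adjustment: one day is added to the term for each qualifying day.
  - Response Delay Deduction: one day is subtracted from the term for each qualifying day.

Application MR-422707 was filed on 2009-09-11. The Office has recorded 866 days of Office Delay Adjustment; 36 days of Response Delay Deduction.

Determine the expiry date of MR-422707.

December 19, 2029

Base term: filing date + 18 years → 11 September 2027.
Office Delay Adjustment: +866 days → 24 January 2030.
Response Delay Deduction: −36 days → 19 December 2029.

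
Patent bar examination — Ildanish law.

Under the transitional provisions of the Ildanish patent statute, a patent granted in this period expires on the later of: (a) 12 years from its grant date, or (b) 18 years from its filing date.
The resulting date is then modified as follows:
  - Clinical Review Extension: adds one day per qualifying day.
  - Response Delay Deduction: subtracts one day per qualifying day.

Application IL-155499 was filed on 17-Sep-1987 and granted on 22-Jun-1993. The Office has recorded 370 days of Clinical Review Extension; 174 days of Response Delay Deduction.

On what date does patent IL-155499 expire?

2006-04-01

(a) grant + 12 years → 22 June 2005.
(b) filing + 18 years → 17 September 2005.
Later of the two: 17 September 2005.
Clinical Review Extension: +370 days → 22 September 2006.
Response Delay Deduction: −174 days → 1 April 2006.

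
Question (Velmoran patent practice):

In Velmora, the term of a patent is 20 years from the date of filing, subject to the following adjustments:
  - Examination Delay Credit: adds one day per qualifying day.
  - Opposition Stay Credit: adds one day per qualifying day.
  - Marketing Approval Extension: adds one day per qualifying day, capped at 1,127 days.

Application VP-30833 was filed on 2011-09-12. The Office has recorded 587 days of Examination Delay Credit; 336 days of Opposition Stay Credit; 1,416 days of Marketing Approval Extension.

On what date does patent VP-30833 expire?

April 23, 2037

Base term: filing date + 20 years → 12 September 2031.
Examination Delay Credit: +587 days → 21 April 2033.
Opposition Stay Credit: +336 days → 23 March 2034.
Marketing Approval Extension: 1416 days claimed exceeds the 1127-day cap, so +1127 days → 23 April 2037.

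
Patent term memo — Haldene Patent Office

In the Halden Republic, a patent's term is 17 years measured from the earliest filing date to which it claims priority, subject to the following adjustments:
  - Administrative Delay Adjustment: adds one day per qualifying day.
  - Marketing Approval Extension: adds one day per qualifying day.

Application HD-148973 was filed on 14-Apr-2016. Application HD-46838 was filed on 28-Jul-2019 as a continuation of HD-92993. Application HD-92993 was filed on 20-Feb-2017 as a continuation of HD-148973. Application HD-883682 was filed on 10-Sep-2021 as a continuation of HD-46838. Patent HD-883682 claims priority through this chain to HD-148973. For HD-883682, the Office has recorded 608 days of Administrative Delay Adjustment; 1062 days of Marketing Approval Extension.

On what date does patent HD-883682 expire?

Earliest priority filing: 14 April 2016.
Base term: 14 April 2016 + 17 years → 14 April 2033.
Administrative Delay Adjustment: +608 days → 13 December 2034.
Marketing Approval Extension: +1062 days → 9 November 2037.

2037-11-09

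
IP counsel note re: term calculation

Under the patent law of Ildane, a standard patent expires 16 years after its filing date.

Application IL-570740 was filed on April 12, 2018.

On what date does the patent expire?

April 12, 2034

Filing date + 16 years → 12 April 2034.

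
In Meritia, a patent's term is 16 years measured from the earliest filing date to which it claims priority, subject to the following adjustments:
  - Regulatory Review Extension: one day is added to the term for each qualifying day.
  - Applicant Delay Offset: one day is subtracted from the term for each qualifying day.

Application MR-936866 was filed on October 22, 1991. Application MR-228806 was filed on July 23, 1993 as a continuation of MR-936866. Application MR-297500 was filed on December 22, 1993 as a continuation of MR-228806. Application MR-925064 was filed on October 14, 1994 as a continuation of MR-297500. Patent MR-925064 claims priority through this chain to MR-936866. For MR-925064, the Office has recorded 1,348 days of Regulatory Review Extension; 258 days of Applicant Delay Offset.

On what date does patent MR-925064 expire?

2010-10-16

Earliest priority filing: 22 October 1991.
Base term: 22 October 1991 + 16 years → 22 October 2007.
Regulatory Review Extension: +1348 days → 1 July 2011.
Applicant Delay Offset: −258 days → 16 October 2010.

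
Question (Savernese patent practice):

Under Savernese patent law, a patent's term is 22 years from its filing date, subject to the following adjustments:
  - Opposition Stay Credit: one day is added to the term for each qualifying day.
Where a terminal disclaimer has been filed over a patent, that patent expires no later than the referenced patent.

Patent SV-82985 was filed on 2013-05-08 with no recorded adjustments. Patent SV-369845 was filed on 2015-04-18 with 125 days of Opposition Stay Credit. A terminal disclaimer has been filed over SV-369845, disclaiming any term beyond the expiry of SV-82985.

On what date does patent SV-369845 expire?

2035-05-08

Natural term of SV-369845:
  Base: filing + 22 years → 18 April 2037.
  Opposition Stay Credit: +125 days → 21 August 2037.
Expiry of referenced patent SV-82985:
  Base: filing + 22 years → 8 May 2035.
Terminal disclaimer: SV-369845 expires on the earlier of 21 August 2037 and 8 May 2035.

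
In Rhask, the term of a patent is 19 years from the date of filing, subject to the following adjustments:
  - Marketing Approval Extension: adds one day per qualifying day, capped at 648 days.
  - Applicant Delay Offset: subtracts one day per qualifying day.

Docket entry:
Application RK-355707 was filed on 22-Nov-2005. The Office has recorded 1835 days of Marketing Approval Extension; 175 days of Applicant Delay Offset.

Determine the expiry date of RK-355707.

Base term: filing date + 19 years → 22 November 2024.
Marketing Approval Extension: 1835 days claimed exceeds the 648-day cap, so +648 days → 1 September 2026.
Applicant Delay Offset: −175 days → 10 March 2026.

March 10, 2026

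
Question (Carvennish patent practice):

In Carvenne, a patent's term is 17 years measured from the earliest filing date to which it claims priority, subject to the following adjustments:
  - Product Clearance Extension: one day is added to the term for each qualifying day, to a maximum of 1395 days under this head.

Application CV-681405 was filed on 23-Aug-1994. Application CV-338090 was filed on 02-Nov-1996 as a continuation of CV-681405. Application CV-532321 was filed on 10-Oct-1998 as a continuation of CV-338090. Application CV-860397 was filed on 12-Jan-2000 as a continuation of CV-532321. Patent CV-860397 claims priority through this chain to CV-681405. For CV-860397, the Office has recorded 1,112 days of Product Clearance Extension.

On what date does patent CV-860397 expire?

2014-09-08

Earliest priority filing: 23 August 1994.
Base term: 23 August 1994 + 17 years → 23 August 2011.
Product Clearance Extension: 1112 days (within the 1395-day cap) → +1112 days → 8 September 2014.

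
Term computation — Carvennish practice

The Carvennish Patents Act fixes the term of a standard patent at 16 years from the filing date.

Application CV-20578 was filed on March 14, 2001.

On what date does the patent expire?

2017-03-14

Filing date + 16 years → 14 March 2017.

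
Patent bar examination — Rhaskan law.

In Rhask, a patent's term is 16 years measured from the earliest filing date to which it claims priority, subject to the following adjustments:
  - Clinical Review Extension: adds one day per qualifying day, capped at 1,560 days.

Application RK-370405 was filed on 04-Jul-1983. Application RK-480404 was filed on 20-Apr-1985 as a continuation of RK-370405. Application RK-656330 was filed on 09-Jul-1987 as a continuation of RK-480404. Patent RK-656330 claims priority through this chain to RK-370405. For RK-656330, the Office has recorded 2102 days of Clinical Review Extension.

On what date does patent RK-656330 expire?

October 11, 2003

Earliest priority filing: 4 July 1983.
Base term: 4 July 1983 + 16 years → 4 July 1999.
Clinical Review Extension: 2102 days claimed exceeds the 1560-day cap, so +1560 days → 11 October 2003.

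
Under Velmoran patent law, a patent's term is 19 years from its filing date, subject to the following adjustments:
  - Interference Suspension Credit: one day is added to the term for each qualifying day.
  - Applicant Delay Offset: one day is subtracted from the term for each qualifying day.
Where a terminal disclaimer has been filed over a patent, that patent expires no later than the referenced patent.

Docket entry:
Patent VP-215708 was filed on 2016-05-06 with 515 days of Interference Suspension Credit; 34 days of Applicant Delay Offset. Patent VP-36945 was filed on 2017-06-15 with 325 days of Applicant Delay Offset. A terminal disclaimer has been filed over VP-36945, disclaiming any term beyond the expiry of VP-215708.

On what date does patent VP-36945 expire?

2035-07-26

Natural term of VP-36945:
  Base: filing + 19 years → 15 June 2036.
  Applicant Delay Offset: −325 days → 26 July 2035.
Expiry of referenced patent VP-215708:
  Base: filing + 19 years → 6 May 2035.
  Interference Suspension Credit: +515 days → 2 October 2036.
  Applicant Delay Offset: −34 days → 29 August 2036.
Terminal disclaimer: VP-36945 expires on the earlier of 26 July 2035 and 29 August 2036.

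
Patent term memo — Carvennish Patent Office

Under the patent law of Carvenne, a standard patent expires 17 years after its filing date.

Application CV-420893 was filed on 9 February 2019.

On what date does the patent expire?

February 9, 2036

Filing date + 17 years → 9 February 2036.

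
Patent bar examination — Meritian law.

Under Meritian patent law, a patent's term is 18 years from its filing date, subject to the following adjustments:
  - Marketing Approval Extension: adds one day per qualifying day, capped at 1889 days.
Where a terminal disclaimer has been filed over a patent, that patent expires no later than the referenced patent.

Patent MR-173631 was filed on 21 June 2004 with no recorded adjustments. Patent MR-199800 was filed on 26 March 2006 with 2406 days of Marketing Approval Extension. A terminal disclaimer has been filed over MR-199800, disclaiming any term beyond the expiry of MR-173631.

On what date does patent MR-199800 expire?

June 21, 2022

Natural term of MR-199800:
  Base: filing + 18 years → 26 March 2024.
  Marketing Approval Extension: 2406 days claimed exceeds the 1889-day cap, so +1889 days → 28 May 2029.
Expiry of referenced patent MR-173631:
  Base: filing + 18 years → 21 June 2022.
Terminal disclaimer: MR-199800 expires on the earlier of 28 May 2029 and 21 June 2022.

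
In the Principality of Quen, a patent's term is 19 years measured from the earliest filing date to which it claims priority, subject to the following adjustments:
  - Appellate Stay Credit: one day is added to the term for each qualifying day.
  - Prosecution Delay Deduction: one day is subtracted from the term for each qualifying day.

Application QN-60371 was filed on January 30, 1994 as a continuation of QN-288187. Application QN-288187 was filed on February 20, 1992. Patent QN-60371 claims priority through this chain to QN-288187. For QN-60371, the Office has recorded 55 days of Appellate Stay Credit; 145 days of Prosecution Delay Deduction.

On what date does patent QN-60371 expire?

Earliest priority filing: 20 February 1992.
Base term: 20 February 1992 + 19 years → 20 February 2011.
Appellate Stay Credit: +55 days → 16 April 2011.
Prosecution Delay Deduction: −145 days → 22 November 2010.

November 22, 2010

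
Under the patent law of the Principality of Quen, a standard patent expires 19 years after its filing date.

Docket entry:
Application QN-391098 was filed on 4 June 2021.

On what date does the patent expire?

2040-06-04

Filing date + 19 years → 4 June 2040.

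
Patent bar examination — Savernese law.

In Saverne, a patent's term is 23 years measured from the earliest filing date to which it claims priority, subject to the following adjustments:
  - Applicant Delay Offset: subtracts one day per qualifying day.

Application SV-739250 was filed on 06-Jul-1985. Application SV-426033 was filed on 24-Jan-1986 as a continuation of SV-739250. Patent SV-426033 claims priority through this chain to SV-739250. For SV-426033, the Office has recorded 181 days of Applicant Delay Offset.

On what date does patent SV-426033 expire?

Earliest priority filing: 6 July 1985.
Base term: 6 July 1985 + 23 years → 6 July 2008.
Applicant Delay Offset: −181 days → 7 January 2008.

2008-01-07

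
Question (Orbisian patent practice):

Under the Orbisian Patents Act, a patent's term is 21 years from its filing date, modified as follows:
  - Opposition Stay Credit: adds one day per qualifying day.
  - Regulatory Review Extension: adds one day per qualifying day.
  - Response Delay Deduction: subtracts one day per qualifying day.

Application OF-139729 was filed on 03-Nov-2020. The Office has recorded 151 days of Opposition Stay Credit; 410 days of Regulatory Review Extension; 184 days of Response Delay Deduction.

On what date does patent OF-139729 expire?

2042-11-15

Base term: filing date + 21 years → 3 November 2041.
Opposition Stay Credit: +151 days → 3 April 2042.
Regulatory Review Extension: +410 days → 18 May 2043.
Response Delay Deduction: −184 days → 15 November 2042.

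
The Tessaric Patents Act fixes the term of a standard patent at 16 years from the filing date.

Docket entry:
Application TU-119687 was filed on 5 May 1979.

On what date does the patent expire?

Filing date + 16 years → 5 May 1995.

May 5, 1995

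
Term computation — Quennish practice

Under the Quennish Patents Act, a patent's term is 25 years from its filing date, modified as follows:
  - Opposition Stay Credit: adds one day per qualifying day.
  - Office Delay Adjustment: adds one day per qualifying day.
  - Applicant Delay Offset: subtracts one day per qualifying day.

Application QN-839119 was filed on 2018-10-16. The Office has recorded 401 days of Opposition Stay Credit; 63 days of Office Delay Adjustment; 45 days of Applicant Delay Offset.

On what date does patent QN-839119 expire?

Base term: filing date + 25 years → 16 October 2043.
Opposition Stay Credit: +401 days → 20 November 2044.
Office Delay Adjustment: +63 days → 22 January 2045.
Applicant Delay Offset: −45 days → 8 December 2044.

December 8, 2044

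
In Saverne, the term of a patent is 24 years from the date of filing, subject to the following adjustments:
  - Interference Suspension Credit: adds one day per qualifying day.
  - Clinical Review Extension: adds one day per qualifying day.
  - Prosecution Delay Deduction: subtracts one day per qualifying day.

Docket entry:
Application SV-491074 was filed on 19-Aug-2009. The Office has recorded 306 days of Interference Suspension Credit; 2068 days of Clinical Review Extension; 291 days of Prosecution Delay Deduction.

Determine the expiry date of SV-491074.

May 3, 2039

Base term: filing date + 24 years → 19 August 2033.
Interference Suspension Credit: +306 days → 21 June 2034.
Clinical Review Extension: +2068 days → 18 February 2040.
Prosecution Delay Deduction: −291 days → 3 May 2039.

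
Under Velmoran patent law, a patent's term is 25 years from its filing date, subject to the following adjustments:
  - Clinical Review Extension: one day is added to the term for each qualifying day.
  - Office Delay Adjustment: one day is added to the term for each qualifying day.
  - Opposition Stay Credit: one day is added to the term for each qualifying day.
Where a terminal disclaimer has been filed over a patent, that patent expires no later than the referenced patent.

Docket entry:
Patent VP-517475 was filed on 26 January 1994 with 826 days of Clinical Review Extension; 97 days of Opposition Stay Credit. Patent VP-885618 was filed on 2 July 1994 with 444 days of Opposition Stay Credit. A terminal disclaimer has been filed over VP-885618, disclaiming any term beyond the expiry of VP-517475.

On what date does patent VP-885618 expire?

2020-09-18

Natural term of VP-885618:
  Base: filing + 25 years → 2 July 2019.
  Opposition Stay Credit: +444 days → 18 September 2020.
Expiry of referenced patent VP-517475:
  Base: filing + 25 years → 26 January 2019.
  Clinical Review Extension: +826 days → 1 May 2021.
  Opposition Stay Credit: +97 days → 6 August 2021.
Terminal disclaimer: VP-885618 expires on the earlier of 18 September 2020 and 6 August 2021.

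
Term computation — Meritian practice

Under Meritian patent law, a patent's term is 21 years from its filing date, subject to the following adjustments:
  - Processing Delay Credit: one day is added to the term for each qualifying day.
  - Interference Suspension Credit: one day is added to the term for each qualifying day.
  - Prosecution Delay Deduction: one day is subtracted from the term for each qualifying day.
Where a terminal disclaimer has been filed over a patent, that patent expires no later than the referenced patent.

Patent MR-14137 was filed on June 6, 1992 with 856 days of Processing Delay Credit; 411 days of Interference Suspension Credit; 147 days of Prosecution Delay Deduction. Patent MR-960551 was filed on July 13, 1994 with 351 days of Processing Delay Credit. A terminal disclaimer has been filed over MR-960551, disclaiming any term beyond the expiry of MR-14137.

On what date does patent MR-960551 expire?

Natural term of MR-960551:
  Base: filing + 21 years → 13 July 2015.
  Processing Delay Credit: +351 days → 28 June 2016.
Expiry of referenced patent MR-14137:
  Base: filing + 21 years → 6 June 2013.
  Processing Delay Credit: +856 days → 10 October 2015.
  Interference Suspension Credit: +411 days → 24 November 2016.
  Prosecution Delay Deduction: −147 days → 30 June 2016.
Terminal disclaimer: MR-960551 expires on the earlier of 28 June 2016 and 30 June 2016.

2016-06-28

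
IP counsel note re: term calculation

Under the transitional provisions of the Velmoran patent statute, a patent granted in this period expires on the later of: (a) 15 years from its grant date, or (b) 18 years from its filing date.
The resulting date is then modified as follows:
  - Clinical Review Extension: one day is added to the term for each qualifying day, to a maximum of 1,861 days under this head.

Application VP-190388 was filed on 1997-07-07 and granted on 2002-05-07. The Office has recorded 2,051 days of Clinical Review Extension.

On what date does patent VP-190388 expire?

June 11, 2022

(a) grant + 15 years → 7 May 2017.
(b) filing + 18 years → 7 July 2015.
Later of the two: 7 May 2017.
Clinical Review Extension: 2051 days claimed exceeds the 1861-day cap, so +1861 days → 11 June 2022.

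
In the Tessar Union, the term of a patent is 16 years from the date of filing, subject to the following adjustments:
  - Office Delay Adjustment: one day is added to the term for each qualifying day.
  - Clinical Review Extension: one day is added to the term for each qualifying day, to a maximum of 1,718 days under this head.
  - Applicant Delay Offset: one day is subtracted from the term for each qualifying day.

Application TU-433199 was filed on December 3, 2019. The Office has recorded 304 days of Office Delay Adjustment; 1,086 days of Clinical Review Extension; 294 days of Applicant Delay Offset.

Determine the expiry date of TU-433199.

Base term: filing date + 16 years → 3 December 2035.
Office Delay Adjustment: +304 days → 2 October 2036.
Clinical Review Extension: 1086 days (within the 1718-day cap) → +1086 days → 23 September 2039.
Applicant Delay Offset: −294 days → 3 December 2038.

2038-12-03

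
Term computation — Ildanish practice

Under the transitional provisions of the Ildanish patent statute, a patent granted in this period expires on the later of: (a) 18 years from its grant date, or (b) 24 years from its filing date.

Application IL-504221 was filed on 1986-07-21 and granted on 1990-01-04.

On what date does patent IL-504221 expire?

(a) grant + 18 years → 4 January 2008.
(b) filing + 24 years → 21 July 2010.
Later of the two: 21 July 2010.

July 21, 2010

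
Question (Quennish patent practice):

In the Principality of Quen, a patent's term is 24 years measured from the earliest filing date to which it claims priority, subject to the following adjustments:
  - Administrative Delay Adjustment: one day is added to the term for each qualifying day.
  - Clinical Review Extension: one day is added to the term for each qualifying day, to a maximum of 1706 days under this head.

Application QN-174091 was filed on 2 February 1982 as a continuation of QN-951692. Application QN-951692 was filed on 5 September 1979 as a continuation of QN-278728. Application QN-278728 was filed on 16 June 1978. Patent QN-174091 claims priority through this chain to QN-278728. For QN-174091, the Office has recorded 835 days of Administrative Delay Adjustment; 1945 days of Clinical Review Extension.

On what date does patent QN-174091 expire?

2009-05-31

Earliest priority filing: 16 June 1978.
Base term: 16 June 1978 + 24 years → 16 June 2002.
Administrative Delay Adjustment: +835 days → 28 September 2004.
Clinical Review Extension: 1945 days claimed exceeds the 1706-day cap, so +1706 days → 31 May 2009.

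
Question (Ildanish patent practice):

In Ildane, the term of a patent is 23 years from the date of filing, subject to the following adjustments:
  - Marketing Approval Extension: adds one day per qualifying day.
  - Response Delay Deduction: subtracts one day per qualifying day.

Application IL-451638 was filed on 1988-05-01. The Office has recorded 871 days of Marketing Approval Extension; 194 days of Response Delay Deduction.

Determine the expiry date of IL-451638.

Base term: filing date + 23 years → 1 May 2011.
Marketing Approval Extension: +871 days → 18 September 2013.
Response Delay Deduction: −194 days → 8 March 2013.

2013-03-08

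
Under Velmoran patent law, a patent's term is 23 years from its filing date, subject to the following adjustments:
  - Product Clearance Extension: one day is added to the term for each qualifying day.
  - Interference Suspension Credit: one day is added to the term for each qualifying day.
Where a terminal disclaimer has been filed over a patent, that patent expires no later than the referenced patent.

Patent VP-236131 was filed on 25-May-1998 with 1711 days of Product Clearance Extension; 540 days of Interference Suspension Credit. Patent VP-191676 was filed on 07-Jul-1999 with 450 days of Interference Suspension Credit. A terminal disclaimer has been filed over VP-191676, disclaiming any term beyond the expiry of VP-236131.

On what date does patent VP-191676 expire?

Natural term of VP-191676:
  Base: filing + 23 years → 7 July 2022.
  Interference Suspension Credit: +450 days → 30 September 2023.
Expiry of referenced patent VP-236131:
  Base: filing + 23 years → 25 May 2021.
  Product Clearance Extension: +1711 days → 30 January 2026.
  Interference Suspension Credit: +540 days → 24 July 2027.
Terminal disclaimer: VP-191676 expires on the earlier of 30 September 2023 and 24 July 2027.

2023-09-30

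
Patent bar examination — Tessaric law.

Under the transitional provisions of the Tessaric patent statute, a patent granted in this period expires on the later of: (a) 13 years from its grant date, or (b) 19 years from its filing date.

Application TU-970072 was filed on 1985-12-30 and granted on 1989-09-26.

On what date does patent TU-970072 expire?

2004-12-30

(a) grant + 13 years → 26 September 2002.
(b) filing + 19 years → 30 December 2004.
Later of the two: 30 December 2004.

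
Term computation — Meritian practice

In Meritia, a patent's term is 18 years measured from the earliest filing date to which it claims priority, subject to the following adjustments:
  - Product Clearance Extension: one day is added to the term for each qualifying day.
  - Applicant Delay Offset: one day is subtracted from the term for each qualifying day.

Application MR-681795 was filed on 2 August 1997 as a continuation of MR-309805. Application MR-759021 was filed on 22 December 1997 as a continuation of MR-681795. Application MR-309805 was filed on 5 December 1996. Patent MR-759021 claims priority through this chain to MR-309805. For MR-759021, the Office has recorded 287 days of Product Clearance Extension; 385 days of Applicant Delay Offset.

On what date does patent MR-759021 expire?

August 29, 2014

Earliest priority filing: 5 December 1996.
Base term: 5 December 1996 + 18 years → 5 December 2014.
Product Clearance Extension: +287 days → 18 September 2015.
Applicant Delay Offset: −385 days → 29 August 2014.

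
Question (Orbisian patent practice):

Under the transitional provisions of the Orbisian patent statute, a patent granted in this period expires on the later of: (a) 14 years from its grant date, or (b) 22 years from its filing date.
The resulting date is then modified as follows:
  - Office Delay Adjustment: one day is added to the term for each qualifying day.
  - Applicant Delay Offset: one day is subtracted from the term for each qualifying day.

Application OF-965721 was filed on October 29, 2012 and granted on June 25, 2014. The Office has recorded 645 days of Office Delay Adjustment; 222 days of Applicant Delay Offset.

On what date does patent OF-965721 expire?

(a) grant + 14 years → 25 June 2028.
(b) filing + 22 years → 29 October 2034.
Later of the two: 29 October 2034.
Office Delay Adjustment: +645 days → 4 August 2036.
Applicant Delay Offset: −222 days → 26 December 2035.

December 26, 2035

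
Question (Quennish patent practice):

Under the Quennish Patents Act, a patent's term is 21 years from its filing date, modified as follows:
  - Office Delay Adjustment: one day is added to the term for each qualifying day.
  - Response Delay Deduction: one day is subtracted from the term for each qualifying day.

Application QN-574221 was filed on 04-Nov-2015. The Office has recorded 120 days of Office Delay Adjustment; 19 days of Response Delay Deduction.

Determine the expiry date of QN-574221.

February 13, 2037

Base term: filing date + 21 years → 4 November 2036.
Office Delay Adjustment: +120 days → 4 March 2037.
Response Delay Deduction: −19 days → 13 February 2037.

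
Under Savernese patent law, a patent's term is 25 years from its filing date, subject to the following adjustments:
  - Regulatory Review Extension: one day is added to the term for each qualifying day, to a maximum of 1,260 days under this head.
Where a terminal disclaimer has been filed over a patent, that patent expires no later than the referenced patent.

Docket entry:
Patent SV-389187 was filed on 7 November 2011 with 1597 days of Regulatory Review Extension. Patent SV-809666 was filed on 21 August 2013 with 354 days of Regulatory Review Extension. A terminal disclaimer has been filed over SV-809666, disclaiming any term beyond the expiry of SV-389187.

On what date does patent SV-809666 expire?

Natural term of SV-809666:
  Base: filing + 25 years → 21 August 2038.
  Regulatory Review Extension: 354 days (within the 1260-day cap) → +354 days → 10 August 2039.
Expiry of referenced patent SV-389187:
  Base: filing + 25 years → 7 November 2036.
  Regulatory Review Extension: 1597 days claimed exceeds the 1260-day cap, so +1260 days → 20 April 2040.
Terminal disclaimer: SV-809666 expires on the earlier of 10 August 2039 and 20 April 2040.

August 10, 2039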